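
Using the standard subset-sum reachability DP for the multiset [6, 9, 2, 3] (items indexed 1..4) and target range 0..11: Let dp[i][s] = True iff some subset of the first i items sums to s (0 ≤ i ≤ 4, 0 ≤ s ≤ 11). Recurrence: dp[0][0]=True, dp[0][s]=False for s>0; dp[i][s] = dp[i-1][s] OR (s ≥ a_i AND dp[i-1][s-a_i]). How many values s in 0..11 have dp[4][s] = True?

i\s   0   1   2   3   4   5   6   7   8   9  10  11
  0   T   F   F   F   F   F   F   F   F   F   F   F
  1   T   F   F   F   F   F   T   F   F   F   F   F
  2   T   F   F   F   F   F   T   F   F   T   F   F
  3   T   F   T   F   F   F   T   F   T   T   F   T
  4   T   F   T   T   F   T   T   F   T   T   F   T

8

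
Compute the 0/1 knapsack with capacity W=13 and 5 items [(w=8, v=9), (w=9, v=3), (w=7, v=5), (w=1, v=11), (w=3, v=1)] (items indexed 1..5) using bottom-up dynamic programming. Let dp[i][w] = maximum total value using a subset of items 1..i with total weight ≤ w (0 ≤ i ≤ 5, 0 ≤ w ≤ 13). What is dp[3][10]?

9

i\w   0   1   2   3   4   5   6   7   8   9  10  11  12  13
  0   0   0   0   0   0   0   0   0   0   0   0   0   0   0
  1   0   0   0   0   0   0   0   0   9   9   9   9   9   9
  2   0   0   0   0   0   0   0   0   9   9   9   9   9   9
  3   0   0   0   0   0   0   0   5   9   9   9   9   9   9
  4   0  11  11  11  11  11  11  11  16  20  20  20  20  20
  5   0  11  11  11  12  12  12  12  16  20  20  20  21  21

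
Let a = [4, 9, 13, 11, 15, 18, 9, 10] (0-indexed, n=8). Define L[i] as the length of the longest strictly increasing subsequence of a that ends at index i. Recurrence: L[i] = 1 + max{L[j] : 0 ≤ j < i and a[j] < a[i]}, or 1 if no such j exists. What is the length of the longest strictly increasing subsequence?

   i    0    1    2    3    4    5    6    7
a[i]    4    9   13   11   15   18    9   10
L[i]    1    2    3    3    4    5    2    3

5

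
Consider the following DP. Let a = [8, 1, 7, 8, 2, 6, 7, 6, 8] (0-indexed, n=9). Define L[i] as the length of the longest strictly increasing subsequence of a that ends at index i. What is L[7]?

3

   i    0    1    2    3    4    5    6    7    8
a[i]    8    1    7    8    2    6    7    6    8
L[i]    1    1    2    3    2    3    4    3    5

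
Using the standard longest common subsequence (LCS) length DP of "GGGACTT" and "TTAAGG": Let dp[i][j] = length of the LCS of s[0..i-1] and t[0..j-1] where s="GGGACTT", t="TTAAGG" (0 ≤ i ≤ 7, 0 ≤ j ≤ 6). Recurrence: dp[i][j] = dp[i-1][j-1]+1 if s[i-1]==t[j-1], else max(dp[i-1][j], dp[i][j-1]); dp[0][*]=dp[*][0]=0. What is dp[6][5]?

   ''  T  T  A  A  G  G
''  0  0  0  0  0  0  0
 G  0  0  0  0  0  1  1
 G  0  0  0  0  0  1  2
 G  0  0  0  0  0  1  2
 A  0  0  0  1  1  1  2
 C  0  0  0  1  1  1  2
 T  0  1  1  1  1  1  2
 T  0  1  2  2  2  2  2

1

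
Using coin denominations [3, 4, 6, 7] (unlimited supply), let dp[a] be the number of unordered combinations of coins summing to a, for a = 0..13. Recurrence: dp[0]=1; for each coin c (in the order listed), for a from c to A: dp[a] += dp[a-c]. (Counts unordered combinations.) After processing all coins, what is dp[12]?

4

after  coin     0     1     2     3     4     5     6     7     8     9    10    11    12    13
          3     1     0     0     1     0     0     1     0     0     1     0     0     1     0
          4     1     0     0     1     1     0     1     1     1     1     1     1     2     1
          6     1     0     0     1     1     0     2     1     1     2     2     1     4     2
          7     1     0     0     1     1     0     2     2     1     2     3     2     4     4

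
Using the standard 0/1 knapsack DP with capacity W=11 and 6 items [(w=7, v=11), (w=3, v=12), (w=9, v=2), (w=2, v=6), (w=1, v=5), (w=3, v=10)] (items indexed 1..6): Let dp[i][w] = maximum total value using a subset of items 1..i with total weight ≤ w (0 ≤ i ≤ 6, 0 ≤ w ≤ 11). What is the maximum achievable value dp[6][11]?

i\w   0   1   2   3   4   5   6   7   8   9  10  11
  0   0   0   0   0   0   0   0   0   0   0   0   0
  1   0   0   0   0   0   0   0  11  11  11  11  11
  2   0   0   0  12  12  12  12  12  12  12  23  23
  3   0   0   0  12  12  12  12  12  12  12  23  23
  4   0   0   6  12  12  18  18  18  18  18  23  23
  5   0   5   6  12  17  18  23  23  23  23  23  28
  6   0   5   6  12  17  18  23  27  28  33  33  33

33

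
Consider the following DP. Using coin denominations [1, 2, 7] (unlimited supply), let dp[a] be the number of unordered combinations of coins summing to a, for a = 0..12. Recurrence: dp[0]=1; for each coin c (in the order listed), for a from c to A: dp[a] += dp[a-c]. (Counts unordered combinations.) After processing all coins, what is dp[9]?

after  coin     0     1     2     3     4     5     6     7     8     9    10    11    12
          1     1     1     1     1     1     1     1     1     1     1     1     1     1
          2     1     1     2     2     3     3     4     4     5     5     6     6     7
          7     1     1     2     2     3     3     4     5     6     7     8     9    10

7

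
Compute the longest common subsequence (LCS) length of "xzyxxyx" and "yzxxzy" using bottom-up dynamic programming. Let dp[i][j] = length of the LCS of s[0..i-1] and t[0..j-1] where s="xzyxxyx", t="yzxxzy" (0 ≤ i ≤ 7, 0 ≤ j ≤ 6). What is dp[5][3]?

2

   ''  y  z  x  x  z  y
''  0  0  0  0  0  0  0
 x  0  0  0  1  1  1  1
 z  0  0  1  1  1  2  2
 y  0  1  1  1  1  2  3
 x  0  1  1  2  2  2  3
 x  0  1  1  2  3  3  3
 y  0  1  1  2  3  3  4
 x  0  1  1  2  3  3  4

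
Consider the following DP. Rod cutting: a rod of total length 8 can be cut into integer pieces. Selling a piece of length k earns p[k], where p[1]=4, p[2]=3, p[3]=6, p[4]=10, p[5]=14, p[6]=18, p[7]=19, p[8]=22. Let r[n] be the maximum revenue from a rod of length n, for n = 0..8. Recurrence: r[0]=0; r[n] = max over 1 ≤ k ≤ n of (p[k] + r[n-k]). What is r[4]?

   n    0    1    2    3    4    5    6    7    8
r[n]    0    4    8   12   16   20   24   28   32

16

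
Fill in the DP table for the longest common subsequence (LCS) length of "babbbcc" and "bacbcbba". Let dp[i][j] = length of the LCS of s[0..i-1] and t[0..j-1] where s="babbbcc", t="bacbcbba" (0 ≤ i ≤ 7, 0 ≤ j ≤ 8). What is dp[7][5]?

   ''  b  a  c  b  c  b  b  a
''  0  0  0  0  0  0  0  0  0
 b  0  1  1  1  1  1  1  1  1
 a  0  1  2  2  2  2  2  2  2
 b  0  1  2  2  3  3  3  3  3
 b  0  1  2  2  3  3  4  4  4
 b  0  1  2  2  3  3  4  5  5
 c  0  1  2  3  3  4  4  5  5
 c  0  1  2  3  3  4  4  5  5

4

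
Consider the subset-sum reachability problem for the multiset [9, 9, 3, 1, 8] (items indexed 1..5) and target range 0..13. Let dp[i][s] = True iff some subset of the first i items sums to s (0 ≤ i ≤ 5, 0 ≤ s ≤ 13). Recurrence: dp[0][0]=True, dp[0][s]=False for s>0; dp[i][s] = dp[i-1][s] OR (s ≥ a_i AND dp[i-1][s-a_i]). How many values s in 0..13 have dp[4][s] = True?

i\s   0   1   2   3   4   5   6   7   8   9  10  11  12  13
  0   T   F   F   F   F   F   F   F   F   F   F   F   F   F
  1   T   F   F   F   F   F   F   F   F   T   F   F   F   F
  2   T   F   F   F   F   F   F   F   F   T   F   F   F   F
  3   T   F   F   T   F   F   F   F   F   T   F   F   T   F
  4   T   T   F   T   T   F   F   F   F   T   T   F   T   T
  5   T   T   F   T   T   F   F   F   T   T   T   T   T   T

8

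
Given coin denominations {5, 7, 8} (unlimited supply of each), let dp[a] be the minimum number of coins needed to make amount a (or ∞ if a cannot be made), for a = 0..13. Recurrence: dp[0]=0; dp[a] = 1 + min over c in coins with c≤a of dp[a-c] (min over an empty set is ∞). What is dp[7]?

1

 a  0  1  2  3  4  5  6  7  8  9 10 11 12 13
dp  0  -  -  -  -  1  -  1  1  -  2  -  2  2
(- denotes ∞ / unreachable)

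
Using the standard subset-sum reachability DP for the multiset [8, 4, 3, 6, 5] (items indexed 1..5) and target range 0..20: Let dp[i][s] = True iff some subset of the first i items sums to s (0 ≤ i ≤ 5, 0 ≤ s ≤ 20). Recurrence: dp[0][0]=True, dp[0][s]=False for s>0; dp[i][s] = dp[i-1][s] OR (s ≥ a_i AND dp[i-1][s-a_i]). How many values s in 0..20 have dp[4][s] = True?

15

i\s   0   1   2   3   4   5   6   7   8   9  10  11  12  13  14  15  16  17  18  19  20
  0   T   F   F   F   F   F   F   F   F   F   F   F   F   F   F   F   F   F   F   F   F
  1   T   F   F   F   F   F   F   F   T   F   F   F   F   F   F   F   F   F   F   F   F
  2   T   F   F   F   T   F   F   F   T   F   F   F   T   F   F   F   F   F   F   F   F
  3   T   F   F   T   T   F   F   T   T   F   F   T   T   F   F   T   F   F   F   F   F
  4   T   F   F   T   T   F   T   T   T   T   T   T   T   T   T   T   F   T   T   F   F
  5   T   F   F   T   T   T   T   T   T   T   T   T   T   T   T   T   T   T   T   T   T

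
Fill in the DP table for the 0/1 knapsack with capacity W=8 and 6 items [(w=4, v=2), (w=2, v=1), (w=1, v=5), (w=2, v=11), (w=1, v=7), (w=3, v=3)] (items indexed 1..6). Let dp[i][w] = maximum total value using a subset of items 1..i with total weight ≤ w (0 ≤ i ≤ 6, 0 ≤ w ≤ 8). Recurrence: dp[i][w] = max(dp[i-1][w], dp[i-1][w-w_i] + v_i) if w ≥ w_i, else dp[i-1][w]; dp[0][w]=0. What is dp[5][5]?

i\w   0   1   2   3   4   5   6   7   8
  0   0   0   0   0   0   0   0   0   0
  1   0   0   0   0   2   2   2   2   2
  2   0   0   1   1   2   2   3   3   3
  3   0   5   5   6   6   7   7   8   8
  4   0   5  11  16  16  17  17  18  18
  5   0   7  12  18  23  23  24  24  25
  6   0   7  12  18  23  23  24  26  26

23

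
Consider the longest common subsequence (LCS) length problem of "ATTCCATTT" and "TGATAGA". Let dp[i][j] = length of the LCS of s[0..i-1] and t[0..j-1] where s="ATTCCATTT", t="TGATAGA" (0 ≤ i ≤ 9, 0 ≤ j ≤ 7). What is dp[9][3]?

2

   ''  T  G  A  T  A  G  A
''  0  0  0  0  0  0  0  0
 A  0  0  0  1  1  1  1  1
 T  0  1  1  1  2  2  2  2
 T  0  1  1  1  2  2  2  2
 C  0  1  1  1  2  2  2  2
 C  0  1  1  1  2  2  2  2
 A  0  1  1  2  2  3  3  3
 T  0  1  1  2  3  3  3  3
 T  0  1  1  2  3  3  3  3
 T  0  1  1  2  3  3  3  3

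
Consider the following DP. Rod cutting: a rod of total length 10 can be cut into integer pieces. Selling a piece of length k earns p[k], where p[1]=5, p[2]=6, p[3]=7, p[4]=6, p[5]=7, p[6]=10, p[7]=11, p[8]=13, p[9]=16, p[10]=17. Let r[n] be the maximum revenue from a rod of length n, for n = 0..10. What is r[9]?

   n    0    1    2    3    4    5    6    7    8    9   10
r[n]    0    5   10   15   20   25   30   35   40   45   50

45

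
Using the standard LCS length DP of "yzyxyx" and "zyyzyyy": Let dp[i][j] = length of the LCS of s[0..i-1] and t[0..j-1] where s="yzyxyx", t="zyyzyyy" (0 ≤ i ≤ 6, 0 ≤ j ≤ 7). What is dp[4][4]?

   ''  z  y  y  z  y  y  y
''  0  0  0  0  0  0  0  0
 y  0  0  1  1  1  1  1  1
 z  0  1  1  1  2  2  2  2
 y  0  1  2  2  2  3  3  3
 x  0  1  2  2  2  3  3  3
 y  0  1  2  3  3  3  4  4
 x  0  1  2  3  3  3  4  4

2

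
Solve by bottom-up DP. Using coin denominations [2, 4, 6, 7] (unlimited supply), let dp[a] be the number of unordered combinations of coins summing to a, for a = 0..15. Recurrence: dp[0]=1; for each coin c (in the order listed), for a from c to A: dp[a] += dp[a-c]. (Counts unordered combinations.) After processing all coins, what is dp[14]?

9

after  coin     0     1     2     3     4     5     6     7     8     9    10    11    12    13    14    15
          2     1     0     1     0     1     0     1     0     1     0     1     0     1     0     1     0
          4     1     0     1     0     2     0     2     0     3     0     3     0     4     0     4     0
          6     1     0     1     0     2     0     3     0     4     0     5     0     7     0     8     0
          7     1     0     1     0     2     0     3     1     4     1     5     2     7     3     9     4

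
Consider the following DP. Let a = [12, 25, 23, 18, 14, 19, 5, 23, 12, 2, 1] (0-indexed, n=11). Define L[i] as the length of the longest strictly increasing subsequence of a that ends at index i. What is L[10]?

1

   i    0    1    2    3    4    5    6    7    8    9   10
a[i]   12   25   23   18   14   19    5   23   12    2    1
L[i]    1    2    2    2    2    3    1    4    2    1    1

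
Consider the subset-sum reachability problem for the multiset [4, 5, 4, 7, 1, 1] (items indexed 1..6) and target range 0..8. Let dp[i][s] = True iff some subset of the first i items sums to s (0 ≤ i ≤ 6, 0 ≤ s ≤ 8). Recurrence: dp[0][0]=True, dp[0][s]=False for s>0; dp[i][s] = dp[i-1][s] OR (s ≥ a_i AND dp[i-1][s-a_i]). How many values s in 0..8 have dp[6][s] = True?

8

i\s   0   1   2   3   4   5   6   7   8
  0   T   F   F   F   F   F   F   F   F
  1   T   F   F   F   T   F   F   F   F
  2   T   F   F   F   T   T   F   F   F
  3   T   F   F   F   T   T   F   F   T
  4   T   F   F   F   T   T   F   T   T
  5   T   T   F   F   T   T   T   T   T
  6   T   T   T   F   T   T   T   T   T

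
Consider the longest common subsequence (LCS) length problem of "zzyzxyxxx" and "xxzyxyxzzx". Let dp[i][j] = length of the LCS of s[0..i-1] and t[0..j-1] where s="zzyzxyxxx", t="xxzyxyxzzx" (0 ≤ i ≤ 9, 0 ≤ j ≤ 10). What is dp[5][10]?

4

   ''  x  x  z  y  x  y  x  z  z  x
''  0  0  0  0  0  0  0  0  0  0  0
 z  0  0  0  1  1  1  1  1  1  1  1
 z  0  0  0  1  1  1  1  1  2  2  2
 y  0  0  0  1  2  2  2  2  2  2  2
 z  0  0  0  1  2  2  2  2  3  3  3
 x  0  1  1  1  2  3  3  3  3  3  4
 y  0  1  1  1  2  3  4  4  4  4  4
 x  0  1  2  2  2  3  4  5  5  5  5
 x  0  1  2  2  2  3  4  5  5  5  6
 x  0  1  2  2  2  3  4  5  5  5  6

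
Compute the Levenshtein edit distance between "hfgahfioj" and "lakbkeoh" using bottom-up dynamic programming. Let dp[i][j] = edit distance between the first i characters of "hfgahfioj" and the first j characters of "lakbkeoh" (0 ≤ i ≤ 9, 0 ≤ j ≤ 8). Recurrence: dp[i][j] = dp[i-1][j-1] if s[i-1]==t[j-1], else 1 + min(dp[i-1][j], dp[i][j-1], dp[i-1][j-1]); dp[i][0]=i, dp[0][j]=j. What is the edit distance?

   ''  l  a  k  b  k  e  o  h
''  0  1  2  3  4  5  6  7  8
 h  1  1  2  3  4  5  6  7  7
 f  2  2  2  3  4  5  6  7  8
 g  3  3  3  3  4  5  6  7  8
 a  4  4  3  4  4  5  6  7  8
 h  5  5  4  4  5  5  6  7  7
 f  6  6  5  5  5  6  6  7  8
 i  7  7  6  6  6  6  7  7  8
 o  8  8  7  7  7  7  7  7  8
 j  9  9  8  8  8  8  8  8  8

8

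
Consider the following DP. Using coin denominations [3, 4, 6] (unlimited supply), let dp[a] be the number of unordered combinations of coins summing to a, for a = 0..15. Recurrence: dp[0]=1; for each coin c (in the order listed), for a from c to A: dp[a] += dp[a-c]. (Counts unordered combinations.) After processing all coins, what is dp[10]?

after  coin     0     1     2     3     4     5     6     7     8     9    10    11    12    13    14    15
          3     1     0     0     1     0     0     1     0     0     1     0     0     1     0     0     1
          4     1     0     0     1     1     0     1     1     1     1     1     1     2     1     1     2
          6     1     0     0     1     1     0     2     1     1     2     2     1     4     2     2     4

2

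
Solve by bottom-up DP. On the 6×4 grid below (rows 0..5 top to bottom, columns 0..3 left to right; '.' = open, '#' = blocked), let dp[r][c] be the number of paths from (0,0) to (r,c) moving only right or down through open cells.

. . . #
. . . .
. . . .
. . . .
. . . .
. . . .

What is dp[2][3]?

9

r\c   0   1   2   3
  0   1   1   1   0
  1   1   2   3   3
  2   1   3   6   9
  3   1   4  10  19
  4   1   5  15  34
  5   1   6  21  55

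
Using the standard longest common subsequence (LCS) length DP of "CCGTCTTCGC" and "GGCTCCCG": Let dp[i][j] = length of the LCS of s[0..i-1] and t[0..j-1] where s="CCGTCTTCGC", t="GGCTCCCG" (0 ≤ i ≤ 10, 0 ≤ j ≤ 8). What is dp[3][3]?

   ''  G  G  C  T  C  C  C  G
''  0  0  0  0  0  0  0  0  0
 C  0  0  0  1  1  1  1  1  1
 C  0  0  0  1  1  2  2  2  2
 G  0  1  1  1  1  2  2  2  3
 T  0  1  1  1  2  2  2  2  3
 C  0  1  1  2  2  3  3  3  3
 T  0  1  1  2  3  3  3  3  3
 T  0  1  1  2  3  3  3  3  3
 C  0  1  1  2  3  4  4  4  4
 G  0  1  2  2  3  4  4  4  5
 C  0  1  2  3  3  4  5  5  5

1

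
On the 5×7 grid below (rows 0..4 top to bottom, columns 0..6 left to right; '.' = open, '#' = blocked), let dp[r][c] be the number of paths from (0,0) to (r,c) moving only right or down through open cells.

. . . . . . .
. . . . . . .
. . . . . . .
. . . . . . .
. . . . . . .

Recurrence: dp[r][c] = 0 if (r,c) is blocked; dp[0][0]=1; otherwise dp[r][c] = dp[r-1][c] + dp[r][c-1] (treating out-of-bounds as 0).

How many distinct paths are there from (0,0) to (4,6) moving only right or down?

r\c   0   1   2   3   4   5   6
  0   1   1   1   1   1   1   1
  1   1   2   3   4   5   6   7
  2   1   3   6  10  15  21  28
  3   1   4  10  20  35  56  84
  4   1   5  15  35  70 126 210

210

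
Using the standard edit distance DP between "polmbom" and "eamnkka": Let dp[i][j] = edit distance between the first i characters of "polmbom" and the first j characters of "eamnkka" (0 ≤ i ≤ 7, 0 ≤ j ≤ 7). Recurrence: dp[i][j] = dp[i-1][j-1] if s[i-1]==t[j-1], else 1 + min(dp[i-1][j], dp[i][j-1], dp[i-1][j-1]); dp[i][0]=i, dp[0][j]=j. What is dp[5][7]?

   ''  e  a  m  n  k  k  a
''  0  1  2  3  4  5  6  7
 p  1  1  2  3  4  5  6  7
 o  2  2  2  3  4  5  6  7
 l  3  3  3  3  4  5  6  7
 m  4  4  4  3  4  5  6  7
 b  5  5  5  4  4  5  6  7
 o  6  6  6  5  5  5  6  7
 m  7  7  7  6  6  6  6  7

7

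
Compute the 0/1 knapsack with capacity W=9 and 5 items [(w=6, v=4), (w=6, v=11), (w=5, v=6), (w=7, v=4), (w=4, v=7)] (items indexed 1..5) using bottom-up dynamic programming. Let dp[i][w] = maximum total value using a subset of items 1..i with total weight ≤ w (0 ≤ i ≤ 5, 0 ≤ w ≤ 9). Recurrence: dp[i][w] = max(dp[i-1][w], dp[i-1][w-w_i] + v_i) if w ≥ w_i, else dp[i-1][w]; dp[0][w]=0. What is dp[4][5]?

i\w   0   1   2   3   4   5   6   7   8   9
  0   0   0   0   0   0   0   0   0   0   0
  1   0   0   0   0   0   0   4   4   4   4
  2   0   0   0   0   0   0  11  11  11  11
  3   0   0   0   0   0   6  11  11  11  11
  4   0   0   0   0   0   6  11  11  11  11
  5   0   0   0   0   7   7  11  11  11  13

6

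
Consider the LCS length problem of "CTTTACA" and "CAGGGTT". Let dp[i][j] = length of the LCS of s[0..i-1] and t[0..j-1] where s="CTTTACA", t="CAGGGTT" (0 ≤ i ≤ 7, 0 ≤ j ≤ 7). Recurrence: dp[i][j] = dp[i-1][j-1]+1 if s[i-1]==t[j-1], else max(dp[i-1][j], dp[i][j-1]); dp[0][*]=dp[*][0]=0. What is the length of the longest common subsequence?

3

   ''  C  A  G  G  G  T  T
''  0  0  0  0  0  0  0  0
 C  0  1  1  1  1  1  1  1
 T  0  1  1  1  1  1  2  2
 T  0  1  1  1  1  1  2  3
 T  0  1  1  1  1  1  2  3
 A  0  1  2  2  2  2  2  3
 C  0  1  2  2  2  2  2  3
 A  0  1  2  2  2  2  2  3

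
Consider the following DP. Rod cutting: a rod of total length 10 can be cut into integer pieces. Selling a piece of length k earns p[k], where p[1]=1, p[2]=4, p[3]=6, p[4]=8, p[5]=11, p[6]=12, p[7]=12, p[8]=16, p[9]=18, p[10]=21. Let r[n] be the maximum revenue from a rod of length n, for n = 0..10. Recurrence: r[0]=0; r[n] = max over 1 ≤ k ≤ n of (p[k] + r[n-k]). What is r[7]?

   n    0    1    2    3    4    5    6    7    8    9   10
r[n]    0    1    4    6    8   11   12   15   17   19   22

15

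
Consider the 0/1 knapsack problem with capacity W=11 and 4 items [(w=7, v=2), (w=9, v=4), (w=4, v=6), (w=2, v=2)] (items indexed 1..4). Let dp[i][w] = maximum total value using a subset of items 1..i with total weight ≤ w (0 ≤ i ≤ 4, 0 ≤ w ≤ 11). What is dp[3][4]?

i\w   0   1   2   3   4   5   6   7   8   9  10  11
  0   0   0   0   0   0   0   0   0   0   0   0   0
  1   0   0   0   0   0   0   0   2   2   2   2   2
  2   0   0   0   0   0   0   0   2   2   4   4   4
  3   0   0   0   0   6   6   6   6   6   6   6   8
  4   0   0   2   2   6   6   8   8   8   8   8   8

6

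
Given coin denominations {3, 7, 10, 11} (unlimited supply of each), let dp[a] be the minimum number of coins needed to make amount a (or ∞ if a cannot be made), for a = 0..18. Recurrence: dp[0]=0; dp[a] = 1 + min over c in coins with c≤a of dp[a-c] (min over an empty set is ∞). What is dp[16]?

 a  0  1  2  3  4  5  6  7  8  9 10 11 12 13 14 15 16 17 18
dp  0  -  -  1  -  -  2  1  -  3  1  1  4  2  2  5  3  2  2
(- denotes ∞ / unreachable)

3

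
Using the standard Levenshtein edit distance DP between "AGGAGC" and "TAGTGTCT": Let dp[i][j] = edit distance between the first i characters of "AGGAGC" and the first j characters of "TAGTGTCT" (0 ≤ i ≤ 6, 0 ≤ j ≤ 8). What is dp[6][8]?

   ''  T  A  G  T  G  T  C  T
''  0  1  2  3  4  5  6  7  8
 A  1  1  1  2  3  4  5  6  7
 G  2  2  2  1  2  3  4  5  6
 G  3  3  3  2  2  2  3  4  5
 A  4  4  3  3  3  3  3  4  5
 G  5  5  4  3  4  3  4  4  5
 C  6  6  5  4  4  4  4  4  5

5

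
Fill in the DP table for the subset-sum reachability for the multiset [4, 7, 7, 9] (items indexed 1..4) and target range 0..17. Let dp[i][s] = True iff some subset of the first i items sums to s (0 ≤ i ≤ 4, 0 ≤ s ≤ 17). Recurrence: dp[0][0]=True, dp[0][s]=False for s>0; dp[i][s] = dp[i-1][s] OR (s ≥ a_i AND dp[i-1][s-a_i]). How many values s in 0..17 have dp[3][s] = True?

i\s   0   1   2   3   4   5   6   7   8   9  10  11  12  13  14  15  16  17
  0   T   F   F   F   F   F   F   F   F   F   F   F   F   F   F   F   F   F
  1   T   F   F   F   T   F   F   F   F   F   F   F   F   F   F   F   F   F
  2   T   F   F   F   T   F   F   T   F   F   F   T   F   F   F   F   F   F
  3   T   F   F   F   T   F   F   T   F   F   F   T   F   F   T   F   F   F
  4   T   F   F   F   T   F   F   T   F   T   F   T   F   T   T   F   T   F

5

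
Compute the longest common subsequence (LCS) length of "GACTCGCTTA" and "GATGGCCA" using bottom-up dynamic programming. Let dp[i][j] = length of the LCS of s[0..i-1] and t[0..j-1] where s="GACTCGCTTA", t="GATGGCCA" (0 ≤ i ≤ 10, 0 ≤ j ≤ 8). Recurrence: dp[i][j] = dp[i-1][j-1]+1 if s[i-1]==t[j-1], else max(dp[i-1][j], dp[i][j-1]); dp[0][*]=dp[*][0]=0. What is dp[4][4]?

3

   ''  G  A  T  G  G  C  C  A
''  0  0  0  0  0  0  0  0  0
 G  0  1  1  1  1  1  1  1  1
 A  0  1  2  2  2  2  2  2  2
 C  0  1  2  2  2  2  3  3  3
 T  0  1  2  3  3  3  3  3  3
 C  0  1  2  3  3  3  4  4  4
 G  0  1  2  3  4  4  4  4  4
 C  0  1  2  3  4  4  5  5  5
 T  0  1  2  3  4  4  5  5  5
 T  0  1  2  3  4  4  5  5  5
 A  0  1  2  3  4  4  5  5  6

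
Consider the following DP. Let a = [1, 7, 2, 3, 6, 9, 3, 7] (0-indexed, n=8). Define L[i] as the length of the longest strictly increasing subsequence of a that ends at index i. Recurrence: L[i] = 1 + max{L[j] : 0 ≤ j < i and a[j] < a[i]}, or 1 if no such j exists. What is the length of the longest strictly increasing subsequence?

   i    0    1    2    3    4    5    6    7
a[i]    1    7    2    3    6    9    3    7
L[i]    1    2    2    3    4    5    3    5

5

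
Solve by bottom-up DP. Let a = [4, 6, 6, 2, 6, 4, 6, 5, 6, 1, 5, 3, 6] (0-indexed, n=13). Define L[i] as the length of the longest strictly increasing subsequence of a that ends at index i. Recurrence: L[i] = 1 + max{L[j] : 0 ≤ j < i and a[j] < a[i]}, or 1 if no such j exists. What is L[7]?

3

   i    0    1    2    3    4    5    6    7    8    9   10   11   12
a[i]    4    6    6    2    6    4    6    5    6    1    5    3    6
L[i]    1    2    2    1    2    2    3    3    4    1    3    2    4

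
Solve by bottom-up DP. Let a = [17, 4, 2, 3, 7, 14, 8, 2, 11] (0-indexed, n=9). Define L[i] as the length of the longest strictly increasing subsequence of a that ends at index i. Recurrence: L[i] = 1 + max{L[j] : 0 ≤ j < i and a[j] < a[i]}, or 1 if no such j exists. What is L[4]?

3

   i    0    1    2    3    4    5    6    7    8
a[i]   17    4    2    3    7   14    8    2   11
L[i]    1    1    1    2    3    4    4    1    5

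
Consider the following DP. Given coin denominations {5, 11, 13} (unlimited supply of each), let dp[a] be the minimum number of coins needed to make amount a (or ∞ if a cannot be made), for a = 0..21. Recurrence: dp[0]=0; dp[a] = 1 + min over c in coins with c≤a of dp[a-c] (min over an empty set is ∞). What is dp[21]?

3

 a  0  1  2  3  4  5  6  7  8  9 10 11 12 13 14 15 16 17 18 19 20 21
dp  0  -  -  -  -  1  -  -  -  -  2  1  -  1  -  3  2  -  2  -  4  3
(- denotes ∞ / unreachable)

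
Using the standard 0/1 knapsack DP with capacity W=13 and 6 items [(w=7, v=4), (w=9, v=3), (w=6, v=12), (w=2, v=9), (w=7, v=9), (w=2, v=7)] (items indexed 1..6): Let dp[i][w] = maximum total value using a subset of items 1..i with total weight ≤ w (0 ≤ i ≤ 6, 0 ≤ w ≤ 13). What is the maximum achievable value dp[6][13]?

i\w   0   1   2   3   4   5   6   7   8   9  10  11  12  13
  0   0   0   0   0   0   0   0   0   0   0   0   0   0   0
  1   0   0   0   0   0   0   0   4   4   4   4   4   4   4
  2   0   0   0   0   0   0   0   4   4   4   4   4   4   4
  3   0   0   0   0   0   0  12  12  12  12  12  12  12  16
  4   0   0   9   9   9   9  12  12  21  21  21  21  21  21
  5   0   0   9   9   9   9  12  12  21  21  21  21  21  21
  6   0   0   9   9  16  16  16  16  21  21  28  28  28  28

28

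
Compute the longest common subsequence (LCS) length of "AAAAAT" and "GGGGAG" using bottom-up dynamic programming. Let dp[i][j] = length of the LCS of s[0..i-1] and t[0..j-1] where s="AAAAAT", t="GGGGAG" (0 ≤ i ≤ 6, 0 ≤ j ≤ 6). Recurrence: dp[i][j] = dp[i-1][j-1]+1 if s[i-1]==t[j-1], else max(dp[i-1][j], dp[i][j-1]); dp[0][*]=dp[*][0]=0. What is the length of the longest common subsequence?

1

   ''  G  G  G  G  A  G
''  0  0  0  0  0  0  0
 A  0  0  0  0  0  1  1
 A  0  0  0  0  0  1  1
 A  0  0  0  0  0  1  1
 A  0  0  0  0  0  1  1
 A  0  0  0  0  0  1  1
 T  0  0  0  0  0  1  1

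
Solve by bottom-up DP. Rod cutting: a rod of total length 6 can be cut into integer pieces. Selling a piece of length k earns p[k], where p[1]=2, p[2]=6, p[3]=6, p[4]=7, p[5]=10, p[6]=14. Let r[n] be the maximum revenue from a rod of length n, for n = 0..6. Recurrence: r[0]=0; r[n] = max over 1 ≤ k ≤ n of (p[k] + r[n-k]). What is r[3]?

   n    0    1    2    3    4    5    6
r[n]    0    2    6    8   12   14   18

8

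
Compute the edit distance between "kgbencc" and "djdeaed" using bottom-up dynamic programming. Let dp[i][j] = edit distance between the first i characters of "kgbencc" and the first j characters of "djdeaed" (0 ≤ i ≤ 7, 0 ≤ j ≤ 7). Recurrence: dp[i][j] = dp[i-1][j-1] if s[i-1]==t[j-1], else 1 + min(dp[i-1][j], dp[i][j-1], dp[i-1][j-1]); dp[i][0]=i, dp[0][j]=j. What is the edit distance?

   ''  d  j  d  e  a  e  d
''  0  1  2  3  4  5  6  7
 k  1  1  2  3  4  5  6  7
 g  2  2  2  3  4  5  6  7
 b  3  3  3  3  4  5  6  7
 e  4  4  4  4  3  4  5  6
 n  5  5  5  5  4  4  5  6
 c  6  6  6  6  5  5  5  6
 c  7  7  7  7  6  6  6  6

6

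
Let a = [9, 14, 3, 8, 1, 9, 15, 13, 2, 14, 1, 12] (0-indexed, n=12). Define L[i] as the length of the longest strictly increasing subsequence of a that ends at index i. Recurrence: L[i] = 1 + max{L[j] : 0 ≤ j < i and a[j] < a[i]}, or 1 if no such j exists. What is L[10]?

   i    0    1    2    3    4    5    6    7    8    9   10   11
a[i]    9   14    3    8    1    9   15   13    2   14    1   12
L[i]    1    2    1    2    1    3    4    4    2    5    1    4

1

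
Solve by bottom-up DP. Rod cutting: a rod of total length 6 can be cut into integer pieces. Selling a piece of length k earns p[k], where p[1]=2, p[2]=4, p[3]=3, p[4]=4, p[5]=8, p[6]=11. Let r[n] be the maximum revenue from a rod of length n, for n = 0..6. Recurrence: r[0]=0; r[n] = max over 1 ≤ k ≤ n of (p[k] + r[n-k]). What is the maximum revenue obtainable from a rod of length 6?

12

   n    0    1    2    3    4    5    6
r[n]    0    2    4    6    8   10   12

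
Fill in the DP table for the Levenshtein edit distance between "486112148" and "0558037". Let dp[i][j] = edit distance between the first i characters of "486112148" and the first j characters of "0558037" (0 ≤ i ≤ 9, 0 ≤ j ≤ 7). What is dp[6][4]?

   ''  0  5  5  8  0  3  7
''  0  1  2  3  4  5  6  7
 4  1  1  2  3  4  5  6  7
 8  2  2  2  3  3  4  5  6
 6  3  3  3  3  4  4  5  6
 1  4  4  4  4  4  5  5  6
 1  5  5  5  5  5  5  6  6
 2  6  6  6  6  6  6  6  7
 1  7  7  7  7  7  7  7  7
 4  8  8  8  8  8  8  8  8
 8  9  9  9  9  8  9  9  9

6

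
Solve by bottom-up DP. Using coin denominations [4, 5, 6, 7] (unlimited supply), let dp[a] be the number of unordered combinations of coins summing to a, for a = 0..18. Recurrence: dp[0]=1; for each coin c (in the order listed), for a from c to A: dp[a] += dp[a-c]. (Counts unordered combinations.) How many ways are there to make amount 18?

after  coin     0     1     2     3     4     5     6     7     8     9    10    11    12    13    14    15    16    17    18
          4     1     0     0     0     1     0     0     0     1     0     0     0     1     0     0     0     1     0     0
          5     1     0     0     0     1     1     0     0     1     1     1     0     1     1     1     1     1     1     1
          6     1     0     0     0     1     1     1     0     1     1     2     1     2     1     2     2     3     2     3
          7     1     0     0     0     1     1     1     1     1     1     2     2     3     2     3     3     4     4     5

5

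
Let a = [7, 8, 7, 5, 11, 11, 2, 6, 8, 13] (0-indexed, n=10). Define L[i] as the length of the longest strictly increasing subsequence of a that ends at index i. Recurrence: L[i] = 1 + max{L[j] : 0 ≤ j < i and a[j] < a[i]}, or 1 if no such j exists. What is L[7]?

   i    0    1    2    3    4    5    6    7    8    9
a[i]    7    8    7    5   11   11    2    6    8   13
L[i]    1    2    1    1    3    3    1    2    3    4

2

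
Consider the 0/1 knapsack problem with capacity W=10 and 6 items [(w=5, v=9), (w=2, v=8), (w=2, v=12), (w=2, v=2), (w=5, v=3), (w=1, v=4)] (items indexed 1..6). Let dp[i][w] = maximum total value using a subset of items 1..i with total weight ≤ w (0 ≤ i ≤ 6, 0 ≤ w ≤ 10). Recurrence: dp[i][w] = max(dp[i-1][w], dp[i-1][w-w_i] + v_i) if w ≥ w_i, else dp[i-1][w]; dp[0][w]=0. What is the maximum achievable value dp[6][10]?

33

i\w   0   1   2   3   4   5   6   7   8   9  10
  0   0   0   0   0   0   0   0   0   0   0   0
  1   0   0   0   0   0   9   9   9   9   9   9
  2   0   0   8   8   8   9   9  17  17  17  17
  3   0   0  12  12  20  20  20  21  21  29  29
  4   0   0  12  12  20  20  22  22  22  29  29
  5   0   0  12  12  20  20  22  22  22  29  29
  6   0   4  12  16  20  24  24  26  26  29  33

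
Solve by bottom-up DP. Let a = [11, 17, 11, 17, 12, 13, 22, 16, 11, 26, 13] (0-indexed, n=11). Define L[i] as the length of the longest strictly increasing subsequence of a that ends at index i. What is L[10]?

   i    0    1    2    3    4    5    6    7    8    9   10
a[i]   11   17   11   17   12   13   22   16   11   26   13
L[i]    1    2    1    2    2    3    4    4    1    5    3

3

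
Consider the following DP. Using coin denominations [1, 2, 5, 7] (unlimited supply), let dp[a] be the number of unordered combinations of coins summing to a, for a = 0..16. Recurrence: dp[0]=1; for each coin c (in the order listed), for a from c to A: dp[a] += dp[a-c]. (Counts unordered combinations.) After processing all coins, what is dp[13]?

19

after  coin     0     1     2     3     4     5     6     7     8     9    10    11    12    13    14    15    16
          1     1     1     1     1     1     1     1     1     1     1     1     1     1     1     1     1     1
          2     1     1     2     2     3     3     4     4     5     5     6     6     7     7     8     8     9
          5     1     1     2     2     3     4     5     6     7     8    10    11    13    14    16    18    20
          7     1     1     2     2     3     4     5     7     8    10    12    14    17    19    23    26    30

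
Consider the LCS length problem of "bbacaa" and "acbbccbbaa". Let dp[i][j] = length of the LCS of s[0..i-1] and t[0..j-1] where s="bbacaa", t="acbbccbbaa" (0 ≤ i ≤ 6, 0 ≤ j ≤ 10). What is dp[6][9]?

4

   ''  a  c  b  b  c  c  b  b  a  a
''  0  0  0  0  0  0  0  0  0  0  0
 b  0  0  0  1  1  1  1  1  1  1  1
 b  0  0  0  1  2  2  2  2  2  2  2
 a  0  1  1  1  2  2  2  2  2  3  3
 c  0  1  2  2  2  3  3  3  3  3  3
 a  0  1  2  2  2  3  3  3  3  4  4
 a  0  1  2  2  2  3  3  3  3  4  5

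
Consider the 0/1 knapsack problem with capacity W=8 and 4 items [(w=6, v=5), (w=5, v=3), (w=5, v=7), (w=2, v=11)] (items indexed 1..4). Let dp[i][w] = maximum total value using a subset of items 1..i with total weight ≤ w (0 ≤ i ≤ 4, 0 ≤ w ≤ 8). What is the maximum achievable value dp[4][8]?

i\w   0   1   2   3   4   5   6   7   8
  0   0   0   0   0   0   0   0   0   0
  1   0   0   0   0   0   0   5   5   5
  2   0   0   0   0   0   3   5   5   5
  3   0   0   0   0   0   7   7   7   7
  4   0   0  11  11  11  11  11  18  18

18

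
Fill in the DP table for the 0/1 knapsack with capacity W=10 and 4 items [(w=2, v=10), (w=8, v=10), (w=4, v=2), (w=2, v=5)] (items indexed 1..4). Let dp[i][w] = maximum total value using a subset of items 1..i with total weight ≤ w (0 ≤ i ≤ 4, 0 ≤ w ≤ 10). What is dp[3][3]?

i\w   0   1   2   3   4   5   6   7   8   9  10
  0   0   0   0   0   0   0   0   0   0   0   0
  1   0   0  10  10  10  10  10  10  10  10  10
  2   0   0  10  10  10  10  10  10  10  10  20
  3   0   0  10  10  10  10  12  12  12  12  20
  4   0   0  10  10  15  15  15  15  17  17  20

10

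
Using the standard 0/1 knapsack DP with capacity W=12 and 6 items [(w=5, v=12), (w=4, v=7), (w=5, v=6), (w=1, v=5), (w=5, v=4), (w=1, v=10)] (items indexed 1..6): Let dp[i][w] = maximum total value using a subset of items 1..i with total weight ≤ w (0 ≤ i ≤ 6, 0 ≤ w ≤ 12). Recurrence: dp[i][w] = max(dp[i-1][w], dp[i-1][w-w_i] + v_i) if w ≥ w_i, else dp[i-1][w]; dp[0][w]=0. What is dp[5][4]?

i\w   0   1   2   3   4   5   6   7   8   9  10  11  12
  0   0   0   0   0   0   0   0   0   0   0   0   0   0
  1   0   0   0   0   0  12  12  12  12  12  12  12  12
  2   0   0   0   0   7  12  12  12  12  19  19  19  19
  3   0   0   0   0   7  12  12  12  12  19  19  19  19
  4   0   5   5   5   7  12  17  17  17  19  24  24  24
  5   0   5   5   5   7  12  17  17  17  19  24  24  24
  6   0  10  15  15  15  17  22  27  27  27  29  34  34

7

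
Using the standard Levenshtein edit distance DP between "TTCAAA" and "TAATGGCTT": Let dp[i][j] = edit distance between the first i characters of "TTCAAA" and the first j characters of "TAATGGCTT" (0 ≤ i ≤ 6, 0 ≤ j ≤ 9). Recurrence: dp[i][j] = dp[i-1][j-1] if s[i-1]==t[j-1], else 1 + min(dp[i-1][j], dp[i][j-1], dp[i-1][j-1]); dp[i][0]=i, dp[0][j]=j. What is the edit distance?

   ''  T  A  A  T  G  G  C  T  T
''  0  1  2  3  4  5  6  7  8  9
 T  1  0  1  2  3  4  5  6  7  8
 T  2  1  1  2  2  3  4  5  6  7
 C  3  2  2  2  3  3  4  4  5  6
 A  4  3  2  2  3  4  4  5  5  6
 A  5  4  3  2  3  4  5  5  6  6
 A  6  5  4  3  3  4  5  6  6  7

7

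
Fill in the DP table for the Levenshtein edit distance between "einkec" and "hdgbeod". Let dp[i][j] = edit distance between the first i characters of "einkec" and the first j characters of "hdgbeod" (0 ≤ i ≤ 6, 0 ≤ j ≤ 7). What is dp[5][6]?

5

   ''  h  d  g  b  e  o  d
''  0  1  2  3  4  5  6  7
 e  1  1  2  3  4  4  5  6
 i  2  2  2  3  4  5  5  6
 n  3  3  3  3  4  5  6  6
 k  4  4  4  4  4  5  6  7
 e  5  5  5  5  5  4  5  6
 c  6  6  6  6  6  5  5  6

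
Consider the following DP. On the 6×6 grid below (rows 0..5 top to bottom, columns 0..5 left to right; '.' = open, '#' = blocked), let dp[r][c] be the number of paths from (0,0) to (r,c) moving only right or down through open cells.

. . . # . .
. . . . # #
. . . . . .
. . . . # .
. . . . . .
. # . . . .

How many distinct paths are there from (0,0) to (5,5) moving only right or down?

126

r\c   0   1   2   3   4   5
  0   1   1   1   0   0   0
  1   1   2   3   3   0   0
  2   1   3   6   9   9   9
  3   1   4  10  19   0   9
  4   1   5  15  34  34  43
  5   1   0  15  49  83 126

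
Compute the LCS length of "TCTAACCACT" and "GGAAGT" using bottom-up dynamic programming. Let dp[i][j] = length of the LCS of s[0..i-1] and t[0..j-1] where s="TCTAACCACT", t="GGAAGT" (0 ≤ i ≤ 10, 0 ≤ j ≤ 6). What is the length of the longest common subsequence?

   ''  G  G  A  A  G  T
''  0  0  0  0  0  0  0
 T  0  0  0  0  0  0  1
 C  0  0  0  0  0  0  1
 T  0  0  0  0  0  0  1
 A  0  0  0  1  1  1  1
 A  0  0  0  1  2  2  2
 C  0  0  0  1  2  2  2
 C  0  0  0  1  2  2  2
 A  0  0  0  1  2  2  2
 C  0  0  0  1  2  2  2
 T  0  0  0  1  2  2  3

3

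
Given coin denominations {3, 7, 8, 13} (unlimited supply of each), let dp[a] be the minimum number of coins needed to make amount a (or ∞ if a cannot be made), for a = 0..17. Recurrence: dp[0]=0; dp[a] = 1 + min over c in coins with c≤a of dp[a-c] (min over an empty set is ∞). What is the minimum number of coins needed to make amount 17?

 a  0  1  2  3  4  5  6  7  8  9 10 11 12 13 14 15 16 17
dp  0  -  -  1  -  -  2  1  1  3  2  2  4  1  2  2  2  3
(- denotes ∞ / unreachable)

3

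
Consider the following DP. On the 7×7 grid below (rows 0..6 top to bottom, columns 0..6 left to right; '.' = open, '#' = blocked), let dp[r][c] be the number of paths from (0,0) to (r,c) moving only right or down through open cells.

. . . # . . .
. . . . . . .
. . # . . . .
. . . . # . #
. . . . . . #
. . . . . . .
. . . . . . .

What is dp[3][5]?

9

r\c   0   1   2   3   4   5   6
  0   1   1   1   0   0   0   0
  1   1   2   3   3   3   3   3
  2   1   3   0   3   6   9  12
  3   1   4   4   7   0   9   0
  4   1   5   9  16  16  25   0
  5   1   6  15  31  47  72  72
  6   1   7  22  53 100 172 244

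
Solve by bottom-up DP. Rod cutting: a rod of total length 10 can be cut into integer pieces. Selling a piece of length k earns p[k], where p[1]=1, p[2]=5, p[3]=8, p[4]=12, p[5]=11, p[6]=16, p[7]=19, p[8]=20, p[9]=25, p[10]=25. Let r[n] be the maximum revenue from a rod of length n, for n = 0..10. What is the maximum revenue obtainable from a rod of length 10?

   n    0    1    2    3    4    5    6    7    8    9   10
r[n]    0    1    5    8   12   13   17   20   24   25   29

29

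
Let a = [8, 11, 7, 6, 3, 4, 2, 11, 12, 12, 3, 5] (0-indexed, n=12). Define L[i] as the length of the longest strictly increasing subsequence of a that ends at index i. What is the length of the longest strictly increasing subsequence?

   i    0    1    2    3    4    5    6    7    8    9   10   11
a[i]    8   11    7    6    3    4    2   11   12   12    3    5
L[i]    1    2    1    1    1    2    1    3    4    4    2    3

4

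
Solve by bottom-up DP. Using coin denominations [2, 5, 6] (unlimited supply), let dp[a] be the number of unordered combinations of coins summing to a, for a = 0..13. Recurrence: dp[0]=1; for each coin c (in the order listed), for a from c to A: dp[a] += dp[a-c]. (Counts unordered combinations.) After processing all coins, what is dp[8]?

after  coin     0     1     2     3     4     5     6     7     8     9    10    11    12    13
          2     1     0     1     0     1     0     1     0     1     0     1     0     1     0
          5     1     0     1     0     1     1     1     1     1     1     2     1     2     1
          6     1     0     1     0     1     1     2     1     2     1     3     2     4     2

2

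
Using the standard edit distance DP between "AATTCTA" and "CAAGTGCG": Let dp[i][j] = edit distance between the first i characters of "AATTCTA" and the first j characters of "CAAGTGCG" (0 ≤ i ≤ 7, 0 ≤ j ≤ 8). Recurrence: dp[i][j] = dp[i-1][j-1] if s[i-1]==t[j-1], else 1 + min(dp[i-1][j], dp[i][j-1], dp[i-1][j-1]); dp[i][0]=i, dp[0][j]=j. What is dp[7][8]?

   ''  C  A  A  G  T  G  C  G
''  0  1  2  3  4  5  6  7  8
 A  1  1  1  2  3  4  5  6  7
 A  2  2  1  1  2  3  4  5  6
 T  3  3  2  2  2  2  3  4  5
 T  4  4  3  3  3  2  3  4  5
 C  5  4  4  4  4  3  3  3  4
 T  6  5  5  5  5  4  4  4  4
 A  7  6  5  5  6  5  5  5  5

5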